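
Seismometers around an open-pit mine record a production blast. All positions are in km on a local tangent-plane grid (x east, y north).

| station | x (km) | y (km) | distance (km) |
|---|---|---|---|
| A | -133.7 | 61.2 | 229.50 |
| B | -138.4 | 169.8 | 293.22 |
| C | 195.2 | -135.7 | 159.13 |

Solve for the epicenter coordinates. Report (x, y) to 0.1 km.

77.5 km east, -28.6 km north

Circle about each station: (x + 133.7)² + (y − 61.2)² = 229.50²; (x + 138.4)² + (y − 169.8)² = 293.22²; (x − 195.2)² + (y + 135.7)² = 159.13².
Subtracting pairs of circle equations eliminates x²+y² and gives linear equations (the radical axes):
-9.4 x + 217.2 y = -6942.25
657.8 x − 393.8 y = 62244.29
Solving the 2×2 system: x ≈ 77.5, y ≈ -28.6 km.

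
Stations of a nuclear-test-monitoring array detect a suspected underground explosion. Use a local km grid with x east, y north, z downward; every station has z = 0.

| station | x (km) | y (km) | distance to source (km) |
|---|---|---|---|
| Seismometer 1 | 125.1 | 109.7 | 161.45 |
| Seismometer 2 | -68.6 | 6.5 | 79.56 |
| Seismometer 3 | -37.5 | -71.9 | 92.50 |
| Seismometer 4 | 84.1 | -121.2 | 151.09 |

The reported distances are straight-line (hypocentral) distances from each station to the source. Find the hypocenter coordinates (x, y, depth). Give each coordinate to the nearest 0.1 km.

Each station gives a sphere (x−x_i)² + (y−y_i)² + z² = d_i² (stations at z=0).
Subtracting the Seismometer 1 sphere from Seismometer 2 and Seismometer 3: z² cancels, leaving linear equations in x and y:
-387.4 x − 206.4 y = -3199.58
-325.2 x − 363.2 y = -3598.39
Solving: x ≈ 5.699, y ≈ 4.804 km (keep extra digits for the depth step; rounded: 5.7, 4.8).
Then from the Seismometer 1 sphere: z² = 161.45² − (x − 125.1)² − (y − 109.7)² with x = 5.699, y = 4.804, so z ≈ 28.396 ≈ 28.4 km.
Check against Seismometer 4 (with the unrounded solution): distance 151.10 ≈ 151.09 km. ✓

x ≈ 5.7 km, y ≈ 4.8 km, depth ≈ 28.4 km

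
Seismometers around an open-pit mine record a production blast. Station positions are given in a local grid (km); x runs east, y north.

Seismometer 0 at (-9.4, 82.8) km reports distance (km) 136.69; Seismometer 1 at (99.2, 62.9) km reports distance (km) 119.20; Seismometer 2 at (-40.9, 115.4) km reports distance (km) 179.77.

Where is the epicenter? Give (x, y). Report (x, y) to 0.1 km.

Circle about each station: (x + 9.4)² + (y − 82.8)² = 136.69²; (x − 99.2)² + (y − 62.9)² = 119.20²; (x + 40.9)² + (y − 115.4)² = 179.77².
Subtracting pairs of circle equations eliminates x²+y² and gives linear equations (the radical axes):
217.2 x − 39.8 y = 11328.37
-63.0 x + 65.2 y = -5587.33
Solving the 2×2 system: x ≈ 44.3, y ≈ -42.9 km.

44.3 km east, -42.9 km north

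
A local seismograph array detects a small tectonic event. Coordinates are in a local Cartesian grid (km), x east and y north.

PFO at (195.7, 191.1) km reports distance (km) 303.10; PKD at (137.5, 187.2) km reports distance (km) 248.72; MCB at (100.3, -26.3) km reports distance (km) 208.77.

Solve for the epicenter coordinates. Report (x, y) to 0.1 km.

(-83.4, 72.9)

Circle about each station: (x − 195.7)² + (y − 191.1)² = 303.10²; (x − 137.5)² + (y − 187.2)² = 248.72²; (x − 100.3)² + (y + 26.3)² = 208.77².
Subtracting the PFO equation from the PKD and MCB equations removes the quadratic terms:
-116.4 x − 7.8 y = 9140.36
-190.8 x − 434.8 y = -15781.22
Solving the 2×2 system: x ≈ -83.4, y ≈ 72.9 km.
Check against PFO (with the unrounded x, y): √((x − 195.7)²+(y − 191.1)²) = 303.11 ≈ 303.10 km. ✓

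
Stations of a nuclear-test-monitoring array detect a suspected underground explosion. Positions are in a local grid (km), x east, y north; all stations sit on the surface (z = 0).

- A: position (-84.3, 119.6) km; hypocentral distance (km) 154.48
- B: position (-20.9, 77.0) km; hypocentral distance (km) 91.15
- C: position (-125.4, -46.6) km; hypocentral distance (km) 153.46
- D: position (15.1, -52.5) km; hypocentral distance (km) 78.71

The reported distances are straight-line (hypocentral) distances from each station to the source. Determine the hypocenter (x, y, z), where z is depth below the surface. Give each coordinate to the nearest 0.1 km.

Each station gives a sphere (x−x_i)² + (y−y_i)² + z² = d_i² (stations at z=0).
Subtracting the A sphere from B and C: z² cancels, leaving linear equations in x and y:
126.8 x − 85.2 y = 510.91
-82.2 x − 332.4 y = -3199.83
Solving: x ≈ 9.002, y ≈ 7.400 km (keep extra digits for the depth step; rounded: 9.0, 7.4).
Then from the A sphere: z² = 154.48² − (x + 84.3)² − (y − 119.6)² with x = 9.002, y = 7.400, so z ≈ 50.695 ≈ 50.7 km.

(9.0, 7.4, 50.7)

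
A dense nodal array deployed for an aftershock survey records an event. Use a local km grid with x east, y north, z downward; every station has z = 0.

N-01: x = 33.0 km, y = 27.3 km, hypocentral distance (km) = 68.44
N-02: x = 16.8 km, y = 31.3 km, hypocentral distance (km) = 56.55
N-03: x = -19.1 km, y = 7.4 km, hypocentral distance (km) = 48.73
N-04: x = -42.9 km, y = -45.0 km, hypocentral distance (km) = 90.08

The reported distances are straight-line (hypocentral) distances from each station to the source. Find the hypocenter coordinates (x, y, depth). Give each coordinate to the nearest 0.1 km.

(-20.5, 31.2, 42.5)

Each station gives a sphere (x−x_i)² + (y−y_i)² + z² = d_i² (stations at z=0).
Subtracting the N-01 sphere from N-02 and N-03: z² cancels, leaving linear equations in x and y:
-32.4 x + 8.0 y = 913.77
-104.2 x − 39.8 y = 894.70
Solving: x ≈ -20.501, y ≈ 31.193 km (keep extra digits for the depth step; rounded: -20.5, 31.2).
Then from the N-01 sphere: z² = 68.44² − (x − 33.0)² − (y − 27.3)² with x = -20.501, y = 31.193, so z ≈ 42.503 ≈ 42.5 km.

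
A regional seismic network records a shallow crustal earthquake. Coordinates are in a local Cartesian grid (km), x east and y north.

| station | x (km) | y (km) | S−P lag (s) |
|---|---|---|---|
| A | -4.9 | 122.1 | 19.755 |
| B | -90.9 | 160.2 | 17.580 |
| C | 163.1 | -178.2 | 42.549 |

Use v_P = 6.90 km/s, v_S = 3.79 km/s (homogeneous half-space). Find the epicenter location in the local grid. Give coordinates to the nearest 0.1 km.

(-135.3, 19.2)

Distance from S−P lag: d = Δt · v_P v_S / (v_P − v_S) = Δt · (6.90·3.79)/(6.90−3.79) ≈ 8.4087·Δt.
So d_A = 166.11, d_B = 147.82, d_C = 357.78 km.
Circle about each station: (x + 4.9)² + (y − 122.1)² = 166.11²; (x + 90.9)² + (y − 160.2)² = 147.82²; (x − 163.1)² + (y + 178.2)² = 357.78².
Subtracting pairs of circle equations eliminates x²+y² and gives linear equations (the radical axes):
-172.0 x + 76.2 y = 24736.21
336.0 x − 600.6 y = -56989.57
Solving the 2×2 system: x ≈ -135.3, y ≈ 19.2 km.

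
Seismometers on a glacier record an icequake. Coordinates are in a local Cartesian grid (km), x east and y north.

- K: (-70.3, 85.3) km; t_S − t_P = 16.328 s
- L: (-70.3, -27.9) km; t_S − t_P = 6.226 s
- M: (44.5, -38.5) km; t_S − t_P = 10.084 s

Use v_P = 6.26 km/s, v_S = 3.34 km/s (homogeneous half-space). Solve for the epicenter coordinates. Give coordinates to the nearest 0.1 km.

Distance from S−P lag: d = Δt · v_P v_S / (v_P − v_S) = Δt · (6.26·3.34)/(6.26−3.34) ≈ 7.1604·Δt.
So d_K = 116.92, d_L = 44.58, d_M = 72.21 km.
Circle about each station: (x + 70.3)² + (y − 85.3)² = 116.92²; (x + 70.3)² + (y + 27.9)² = 44.58²; (x − 44.5)² + (y + 38.5)² = 72.21².
Subtracting the K equation from the L and M equations removes the quadratic terms:
0.0 x − 226.4 y = 5185.23
229.6 x − 247.6 y = -299.68
Solving the 2×2 system: x ≈ -26.0, y ≈ -22.9 km.

x ≈ -26.0 km, y ≈ -22.9 km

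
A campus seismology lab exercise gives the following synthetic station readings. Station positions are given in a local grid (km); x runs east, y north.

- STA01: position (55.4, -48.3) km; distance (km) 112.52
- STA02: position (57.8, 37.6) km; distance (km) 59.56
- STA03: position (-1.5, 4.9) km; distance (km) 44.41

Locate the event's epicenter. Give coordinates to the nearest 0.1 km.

x ≈ -0.6 km, y ≈ 49.3 km

Circle about each station: (x − 55.4)² + (y + 48.3)² = 112.52²; (x − 57.8)² + (y − 37.6)² = 59.56²; (x + 1.5)² + (y − 4.9)² = 44.41².
Subtracting the STA01 equation from the STA02 and STA03 equations removes the quadratic terms:
4.8 x + 171.8 y = 8465.91
-113.8 x + 106.4 y = 5312.71
Solving the 2×2 system: x ≈ -0.6, y ≈ 49.3 km.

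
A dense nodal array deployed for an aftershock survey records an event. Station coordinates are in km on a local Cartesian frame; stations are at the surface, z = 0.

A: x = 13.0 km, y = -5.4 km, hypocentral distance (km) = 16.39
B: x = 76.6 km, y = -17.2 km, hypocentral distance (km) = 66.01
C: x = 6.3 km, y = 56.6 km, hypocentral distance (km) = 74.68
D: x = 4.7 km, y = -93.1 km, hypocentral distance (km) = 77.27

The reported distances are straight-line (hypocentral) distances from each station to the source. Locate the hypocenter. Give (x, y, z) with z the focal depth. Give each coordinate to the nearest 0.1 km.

Each station gives a sphere (x−x_i)² + (y−y_i)² + z² = d_i² (stations at z=0).
Subtracting the A sphere from B and C: z² cancels, leaving linear equations in x and y:
127.2 x − 23.6 y = 1876.55
-13.4 x + 124.0 y = -2263.38
Solving: x ≈ 11.599, y ≈ -17.000 km (keep extra digits for the depth step; rounded: 11.6, -17.0).
Then from the A sphere: z² = 16.39² − (x − 13.0)² − (y + 5.4)² with x = 11.599, y = -17.000, so z ≈ 11.494 ≈ 11.5 km.

x ≈ 11.6 km, y ≈ -17.0 km, depth ≈ 11.5 km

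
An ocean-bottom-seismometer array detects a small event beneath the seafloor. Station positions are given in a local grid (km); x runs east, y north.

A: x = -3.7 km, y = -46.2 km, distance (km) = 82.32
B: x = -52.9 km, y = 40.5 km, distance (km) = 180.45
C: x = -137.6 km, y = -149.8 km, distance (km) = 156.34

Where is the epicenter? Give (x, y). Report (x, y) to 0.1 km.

16.9 km east, -125.9 km north

Circle about each station: (x + 3.7)² + (y + 46.2)² = 82.32²; (x + 52.9)² + (y − 40.5)² = 180.45²; (x + 137.6)² + (y + 149.8)² = 156.34².
Subtracting the A equation from the B and C equations removes the quadratic terms:
-98.4 x + 173.4 y = -23495.09
-267.8 x − 207.2 y = 21560.06
Solving the 2×2 system: x ≈ 16.9, y ≈ -125.9 km.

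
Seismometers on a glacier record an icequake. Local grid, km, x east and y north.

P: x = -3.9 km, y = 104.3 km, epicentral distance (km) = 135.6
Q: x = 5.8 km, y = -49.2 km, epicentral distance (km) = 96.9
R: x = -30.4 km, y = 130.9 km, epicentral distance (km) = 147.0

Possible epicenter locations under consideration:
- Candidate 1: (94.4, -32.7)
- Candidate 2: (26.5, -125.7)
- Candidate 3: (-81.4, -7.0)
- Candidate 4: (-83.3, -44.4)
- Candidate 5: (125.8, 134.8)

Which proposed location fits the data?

Candidate 3

For each candidate, compare |candidate − station| to the reported distance:
Candidate 1: residuals P 33.0, Q 6.8, R 58.8 → max 58.8 km
Candidate 2: residuals P 96.4, Q 17.6, R 115.8 → max 115.8 km
Candidate 3: residuals P 0.0, Q 0.0, R 0.0 → max 0.0 km
Candidate 4: residuals P 33.0, Q 7.7, R 36.1 → max 36.1 km
Candidate 5: residuals P 2.4, Q 122.8, R 9.2 → max 122.8 km
Only Candidate 3 has all residuals ≈ 0.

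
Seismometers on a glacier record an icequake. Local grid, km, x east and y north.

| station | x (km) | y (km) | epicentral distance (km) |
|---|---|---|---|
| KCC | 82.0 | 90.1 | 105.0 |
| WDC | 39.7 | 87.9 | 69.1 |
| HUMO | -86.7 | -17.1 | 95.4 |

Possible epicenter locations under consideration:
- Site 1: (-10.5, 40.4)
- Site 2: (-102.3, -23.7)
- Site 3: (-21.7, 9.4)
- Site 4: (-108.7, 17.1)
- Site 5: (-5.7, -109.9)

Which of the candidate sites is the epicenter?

For each candidate, compare |candidate − station| to the reported distance:
Site 1: residuals KCC 0.0, WDC 0.0, HUMO 0.1 → max 0.1 km
Site 2: residuals KCC 111.6, WDC 111.5, HUMO 78.5 → max 111.6 km
Site 3: residuals KCC 26.4, WDC 30.6, HUMO 25.2 → max 30.6 km
Site 4: residuals KCC 99.2, WDC 95.3, HUMO 54.7 → max 99.2 km
Site 5: residuals KCC 113.4, WDC 133.8, HUMO 27.8 → max 133.8 km
Only Site 1 has all residuals ≈ 0.

Site 1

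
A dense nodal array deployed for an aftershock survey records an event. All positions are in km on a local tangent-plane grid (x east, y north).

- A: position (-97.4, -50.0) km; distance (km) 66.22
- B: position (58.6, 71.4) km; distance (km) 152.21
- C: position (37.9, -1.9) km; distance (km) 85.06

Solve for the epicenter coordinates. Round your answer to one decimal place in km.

(-31.2, -51.5)

Circle about each station: (x + 97.4)² + (y + 50.0)² = 66.22²; (x − 58.6)² + (y − 71.4)² = 152.21²; (x − 37.9)² + (y + 1.9)² = 85.06².
Subtracting the A equation from the B and C equations removes the quadratic terms:
312.0 x + 242.8 y = -22237.64
270.6 x + 96.2 y = -13396.86
Solving the 2×2 system: x ≈ -31.2, y ≈ -51.5 km.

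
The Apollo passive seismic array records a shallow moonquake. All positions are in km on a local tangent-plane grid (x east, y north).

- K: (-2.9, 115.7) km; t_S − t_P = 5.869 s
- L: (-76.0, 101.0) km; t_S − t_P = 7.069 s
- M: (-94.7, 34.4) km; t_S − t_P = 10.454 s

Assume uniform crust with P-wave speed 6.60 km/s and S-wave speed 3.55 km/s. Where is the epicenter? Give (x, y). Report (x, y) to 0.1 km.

x ≈ -27.0 km, y ≈ 77.6 km

Distance from S−P lag: d = Δt · v_P v_S / (v_P − v_S) = Δt · (6.60·3.55)/(6.60−3.55) ≈ 7.6820·Δt.
So d_K = 45.09, d_L = 54.30, d_M = 80.31 km.
Circle about each station: (x + 2.9)² + (y − 115.7)² = 45.09²; (x + 76.0)² + (y − 101.0)² = 54.30²; (x + 94.7)² + (y − 34.4)² = 80.31².
Subtracting the K equation from the L and M equations removes the quadratic terms:
-146.2 x − 29.4 y = 1666.72
-183.6 x − 162.6 y = -7660.04
Solving the 2×2 system: x ≈ -27.0, y ≈ 77.6 km.
Check against K (with the unrounded x, y): √((x + 2.9)²+(y − 115.7)²) = 45.08 ≈ 45.09 km. ✓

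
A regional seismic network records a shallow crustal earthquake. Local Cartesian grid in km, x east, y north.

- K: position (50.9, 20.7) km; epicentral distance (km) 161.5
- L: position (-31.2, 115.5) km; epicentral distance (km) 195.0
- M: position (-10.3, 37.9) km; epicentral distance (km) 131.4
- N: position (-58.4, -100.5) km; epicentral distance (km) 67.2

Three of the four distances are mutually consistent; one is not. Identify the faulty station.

Solve using three stations at a time. Using K, L, M (subtract circle equations pairwise → linear system) gives (x, y) ≈ (-80.5, -73.2).
Distances from that point to each station vs reported:
  K: calculated 161.5 vs reported 161.5 → residual 0.0 km
  L: calculated 195.0 vs reported 195.0 → residual 0.0 km
  M: calculated 131.4 vs reported 131.4 → residual 0.0 km
  N: calculated 35.2 vs reported 67.2 → residual 32.0 km
K, L, M are mutually consistent (residuals ≈ 0); N is off by 32.0 km.

N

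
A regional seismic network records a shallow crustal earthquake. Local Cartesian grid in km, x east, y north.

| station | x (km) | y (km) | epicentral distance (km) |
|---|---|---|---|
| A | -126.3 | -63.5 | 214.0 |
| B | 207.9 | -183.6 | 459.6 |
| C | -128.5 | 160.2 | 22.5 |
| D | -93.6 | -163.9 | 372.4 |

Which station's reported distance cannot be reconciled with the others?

Solve using three stations at a time. Using A, B, C (subtract circle equations pairwise → linear system) gives (x, y) ≈ (-108.5, 149.8).
Distances from that point to each station vs reported:
  A: calculated 214.0 vs reported 214.0 → residual 0.0 km
  B: calculated 459.6 vs reported 459.6 → residual 0.0 km
  C: calculated 22.6 vs reported 22.5 → residual 0.1 km
  D: calculated 314.0 vs reported 372.4 → residual 58.4 km
A, B, C are mutually consistent (residuals ≈ 0); D is off by 58.4 km.

D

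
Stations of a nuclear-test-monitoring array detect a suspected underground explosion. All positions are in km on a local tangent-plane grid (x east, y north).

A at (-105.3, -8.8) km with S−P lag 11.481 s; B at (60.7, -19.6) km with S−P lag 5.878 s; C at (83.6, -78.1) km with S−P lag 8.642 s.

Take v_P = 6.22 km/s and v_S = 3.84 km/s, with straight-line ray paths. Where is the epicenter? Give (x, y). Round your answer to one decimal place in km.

Distance from S−P lag: d = Δt · v_P v_S / (v_P − v_S) = Δt · (6.22·3.84)/(6.22−3.84) ≈ 10.0356·Δt.
So d_A = 115.22, d_B = 58.99, d_C = 86.73 km.
Circle about each station: (x + 105.3)² + (y + 8.8)² = 115.22²; (x − 60.7)² + (y + 19.6)² = 58.99²; (x − 83.6)² + (y + 78.1)² = 86.73².
Subtracting the A equation from the B and C equations removes the quadratic terms:
332.0 x − 21.6 y = 2698.95
377.8 x − 138.6 y = 7676.60
Solving the 2×2 system: x ≈ 5.5, y ≈ -40.4 km.

(5.5, -40.4)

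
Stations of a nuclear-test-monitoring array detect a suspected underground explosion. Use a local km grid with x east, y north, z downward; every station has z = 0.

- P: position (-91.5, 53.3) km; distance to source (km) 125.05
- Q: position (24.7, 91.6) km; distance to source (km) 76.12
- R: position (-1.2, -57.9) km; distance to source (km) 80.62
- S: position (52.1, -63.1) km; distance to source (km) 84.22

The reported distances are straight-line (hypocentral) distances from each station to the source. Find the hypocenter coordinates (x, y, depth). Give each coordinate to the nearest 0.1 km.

(27.4, 16.5, 12.1)

Each station gives a sphere (x−x_i)² + (y−y_i)² + z² = d_i² (stations at z=0).
Subtracting the P sphere from Q and R: z² cancels, leaving linear equations in x and y:
232.4 x + 76.6 y = 7630.76
180.6 x − 222.4 y = 1278.63
Solving: x ≈ 27.397, y ≈ 16.498 km (keep extra digits for the depth step; rounded: 27.4, 16.5).
Then from the P sphere: z² = 125.05² − (x + 91.5)² − (y − 53.3)² with x = 27.397, y = 16.498, so z ≈ 12.109 ≈ 12.1 km.
Check against S (with the unrounded solution): distance 84.22 ≈ 84.22 km. ✓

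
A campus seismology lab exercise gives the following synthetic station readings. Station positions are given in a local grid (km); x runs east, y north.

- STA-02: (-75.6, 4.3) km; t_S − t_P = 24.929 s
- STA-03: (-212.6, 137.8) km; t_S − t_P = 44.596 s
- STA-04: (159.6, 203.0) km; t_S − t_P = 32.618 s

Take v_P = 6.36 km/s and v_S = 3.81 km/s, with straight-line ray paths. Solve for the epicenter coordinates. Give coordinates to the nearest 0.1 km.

(134.1, -105.9)

Distance from S−P lag: d = Δt · v_P v_S / (v_P − v_S) = Δt · (6.36·3.81)/(6.36−3.81) ≈ 9.5026·Δt.
So d_STA-02 = 236.89, d_STA-03 = 423.78, d_STA-04 = 309.96 km.
Circle about each station: (x + 75.6)² + (y − 4.3)² = 236.89²; (x + 212.6)² + (y − 137.8)² = 423.78²; (x − 159.6)² + (y − 203.0)² = 309.96².
Subtracting pairs of circle equations eliminates x²+y² and gives linear equations (the radical axes):
-274.0 x + 267.0 y = -65018.87
470.4 x + 397.4 y = 20988.98
Solving the 2×2 system: x ≈ 134.1, y ≈ -105.9 km.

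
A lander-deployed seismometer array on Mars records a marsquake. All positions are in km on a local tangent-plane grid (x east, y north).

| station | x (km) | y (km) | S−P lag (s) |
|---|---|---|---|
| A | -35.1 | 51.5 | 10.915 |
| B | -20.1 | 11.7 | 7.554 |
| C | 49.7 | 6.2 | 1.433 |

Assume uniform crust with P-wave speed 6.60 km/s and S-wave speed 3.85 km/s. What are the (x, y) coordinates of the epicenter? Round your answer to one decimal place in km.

Distance from S−P lag: d = Δt · v_P v_S / (v_P − v_S) = Δt · (6.60·3.85)/(6.60−3.85) ≈ 9.2400·Δt.
So d_A = 100.85, d_B = 69.80, d_C = 13.24 km.
Circle about each station: (x + 35.1)² + (y − 51.5)² = 100.85²; (x + 20.1)² + (y − 11.7)² = 69.80²; (x − 49.7)² + (y − 6.2)² = 13.24².
Subtracting pairs of circle equations eliminates x²+y² and gives linear equations (the radical axes):
30.0 x − 79.6 y = 1955.32
169.6 x − 90.6 y = 8619.69
Solving the 2×2 system: x ≈ 47.2, y ≈ -6.8 km.

x ≈ 47.2 km, y ≈ -6.8 km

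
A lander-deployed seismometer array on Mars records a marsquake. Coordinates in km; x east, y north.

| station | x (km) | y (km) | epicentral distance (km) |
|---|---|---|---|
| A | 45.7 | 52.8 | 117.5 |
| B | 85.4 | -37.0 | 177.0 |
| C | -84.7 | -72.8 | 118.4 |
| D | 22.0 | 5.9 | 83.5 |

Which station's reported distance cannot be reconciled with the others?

Solve using three stations at a time. Using A, B, C (subtract circle equations pairwise → linear system) gives (x, y) ≈ (-71.5, 44.9).
Distances from that point to each station vs reported:
  A: calculated 117.5 vs reported 117.5 → residual 0.0 km
  B: calculated 177.0 vs reported 177.0 → residual 0.0 km
  C: calculated 118.4 vs reported 118.4 → residual 0.0 km
  D: calculated 101.3 vs reported 83.5 → residual 17.8 km
A, B, C are mutually consistent (residuals ≈ 0); D is off by 17.8 km.

D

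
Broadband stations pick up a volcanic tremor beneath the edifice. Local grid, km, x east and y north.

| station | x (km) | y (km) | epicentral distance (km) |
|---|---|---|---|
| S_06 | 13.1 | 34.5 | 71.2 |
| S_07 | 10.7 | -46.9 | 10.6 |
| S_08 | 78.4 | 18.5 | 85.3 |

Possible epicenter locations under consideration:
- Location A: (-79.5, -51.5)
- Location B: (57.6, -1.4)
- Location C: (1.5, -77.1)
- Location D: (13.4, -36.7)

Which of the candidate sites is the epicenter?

Location D

For each candidate, compare |candidate − station| to the reported distance:
Location A: residuals S_06 55.2, S_07 79.7, S_08 87.4 → max 87.4 km
Location B: residuals S_06 14.0, S_07 54.7, S_08 56.5 → max 56.5 km
Location C: residuals S_06 41.0, S_07 21.0, S_08 37.4 → max 41.0 km
Location D: residuals S_06 0.0, S_07 0.0, S_08 0.0 → max 0.0 km
Only Location D has all residuals ≈ 0.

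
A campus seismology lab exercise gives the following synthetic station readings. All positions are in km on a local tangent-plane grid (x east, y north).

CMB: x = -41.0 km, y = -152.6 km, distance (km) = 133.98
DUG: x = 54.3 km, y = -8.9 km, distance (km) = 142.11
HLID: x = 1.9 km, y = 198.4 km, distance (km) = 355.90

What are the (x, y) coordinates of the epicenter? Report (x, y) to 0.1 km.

Circle about each station: (x + 41.0)² + (y + 152.6)² = 133.98²; (x − 54.3)² + (y + 8.9)² = 142.11²; (x − 1.9)² + (y − 198.4)² = 355.90².
Subtracting pairs of circle equations eliminates x²+y² and gives linear equations (the radical axes):
190.6 x + 287.4 y = -24184.67
85.8 x + 702.0 y = -94315.76
Solving the 2×2 system: x ≈ 92.8, y ≈ -145.7 km.

x ≈ 92.8 km, y ≈ -145.7 km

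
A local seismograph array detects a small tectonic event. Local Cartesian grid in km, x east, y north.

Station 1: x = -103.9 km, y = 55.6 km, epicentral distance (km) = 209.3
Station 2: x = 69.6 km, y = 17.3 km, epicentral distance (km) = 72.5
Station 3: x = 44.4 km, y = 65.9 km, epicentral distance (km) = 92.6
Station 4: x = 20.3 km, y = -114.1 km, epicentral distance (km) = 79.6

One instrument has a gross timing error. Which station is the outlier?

Solve using three stations at a time. Using Station 1, Station 2, Station 4 (subtract circle equations pairwise → linear system) gives (x, y) ≈ (73.7, -55.1).
Distances from that point to each station vs reported:
  Station 1: calculated 209.3 vs reported 209.3 → residual 0.0 km
  Station 2: calculated 72.5 vs reported 72.5 → residual 0.0 km
  Station 3: calculated 124.5 vs reported 92.6 → residual 31.9 km
  Station 4: calculated 79.6 vs reported 79.6 → residual 0.0 km
Station 1, Station 2, Station 4 are mutually consistent (residuals ≈ 0); Station 3 is off by 31.9 km.

Station 3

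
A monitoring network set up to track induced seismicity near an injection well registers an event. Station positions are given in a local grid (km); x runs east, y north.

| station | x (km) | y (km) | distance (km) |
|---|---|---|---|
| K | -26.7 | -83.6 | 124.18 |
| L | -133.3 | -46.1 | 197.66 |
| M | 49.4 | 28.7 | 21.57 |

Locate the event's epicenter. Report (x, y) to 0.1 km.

(56.7, 8.4)

Circle about each station: (x + 26.7)² + (y + 83.6)² = 124.18²; (x + 133.3)² + (y + 46.1)² = 197.66²; (x − 49.4)² + (y − 28.7)² = 21.57².
Subtracting pairs of circle equations eliminates x²+y² and gives linear equations (the radical axes):
-213.2 x + 75.0 y = -11456.55
152.2 x + 224.6 y = 10517.61
Solving the 2×2 system: x ≈ 56.7, y ≈ 8.4 km.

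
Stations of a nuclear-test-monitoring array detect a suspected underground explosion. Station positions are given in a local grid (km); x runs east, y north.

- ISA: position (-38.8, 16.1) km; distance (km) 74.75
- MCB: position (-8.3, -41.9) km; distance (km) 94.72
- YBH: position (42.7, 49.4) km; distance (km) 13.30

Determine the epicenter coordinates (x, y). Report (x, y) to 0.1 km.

Circle about each station: (x + 38.8)² + (y − 16.1)² = 74.75²; (x + 8.3)² + (y + 41.9)² = 94.72²; (x − 42.7)² + (y − 49.4)² = 13.30².
Subtracting pairs of circle equations eliminates x²+y² and gives linear equations (the radical axes):
61.0 x − 116.0 y = -3324.47
163.0 x + 66.6 y = 7909.67
Solving the 2×2 system: x ≈ 30.3, y ≈ 44.6 km.

x ≈ 30.3 km, y ≈ 44.6 km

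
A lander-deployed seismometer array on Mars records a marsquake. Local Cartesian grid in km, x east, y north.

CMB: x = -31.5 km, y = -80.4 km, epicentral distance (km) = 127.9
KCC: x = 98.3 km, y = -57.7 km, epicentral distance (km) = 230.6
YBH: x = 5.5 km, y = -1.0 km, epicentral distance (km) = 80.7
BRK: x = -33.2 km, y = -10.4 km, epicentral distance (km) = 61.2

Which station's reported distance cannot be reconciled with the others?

Solve using three stations at a time. Using CMB, YBH, BRK (subtract circle equations pairwise → linear system) gives (x, y) ≈ (-61.7, 44.0).
Distances from that point to each station vs reported:
  CMB: calculated 128.0 vs reported 127.9 → residual 0.1 km
  KCC: calculated 189.5 vs reported 230.6 → residual 41.1 km
  YBH: calculated 80.8 vs reported 80.7 → residual 0.1 km
  BRK: calculated 61.4 vs reported 61.2 → residual 0.2 km
CMB, YBH, BRK are mutually consistent (residuals ≈ 0); KCC is off by 41.1 km.

KCC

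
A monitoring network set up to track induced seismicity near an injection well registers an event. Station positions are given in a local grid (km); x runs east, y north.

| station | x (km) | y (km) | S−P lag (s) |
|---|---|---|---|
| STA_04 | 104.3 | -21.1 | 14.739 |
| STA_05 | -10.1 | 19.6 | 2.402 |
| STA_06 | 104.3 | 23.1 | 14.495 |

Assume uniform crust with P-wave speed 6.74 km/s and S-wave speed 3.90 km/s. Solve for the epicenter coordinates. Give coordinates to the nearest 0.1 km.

Distance from S−P lag: d = Δt · v_P v_S / (v_P − v_S) = Δt · (6.74·3.90)/(6.74−3.90) ≈ 9.2556·Δt.
So d_STA_04 = 136.42, d_STA_05 = 22.23, d_STA_06 = 134.16 km.
Circle about each station: (x − 104.3)² + (y + 21.1)² = 136.42²; (x + 10.1)² + (y − 19.6)² = 22.23²; (x − 104.3)² + (y − 23.1)² = 134.16².
Subtracting pairs of circle equations eliminates x²+y² and gives linear equations (the radical axes):
-228.8 x + 81.4 y = 7278.71
0.0 x + 88.4 y = 699.91
Solving the 2×2 system: x ≈ -29.0, y ≈ 7.9 km.
Check against STA_04 (with the unrounded x, y): √((x − 104.3)²+(y + 21.1)²) = 136.42 ≈ 136.42 km. ✓

x ≈ -29.0 km, y ≈ 7.9 km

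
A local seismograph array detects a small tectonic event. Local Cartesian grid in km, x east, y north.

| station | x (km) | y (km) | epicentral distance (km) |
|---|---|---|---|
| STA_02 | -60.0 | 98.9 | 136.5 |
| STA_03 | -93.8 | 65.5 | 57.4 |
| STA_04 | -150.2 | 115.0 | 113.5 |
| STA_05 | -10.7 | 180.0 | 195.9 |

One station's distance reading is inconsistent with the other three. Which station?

Solve using three stations at a time. Using STA_03, STA_04, STA_05 (subtract circle equations pairwise → linear system) gives (x, y) ≈ (-107.6, 9.8).
Distances from that point to each station vs reported:
  STA_02: calculated 101.1 vs reported 136.5 → residual 35.4 km
  STA_03: calculated 57.4 vs reported 57.4 → residual 0.0 km
  STA_04: calculated 113.5 vs reported 113.5 → residual 0.0 km
  STA_05: calculated 195.9 vs reported 195.9 → residual 0.0 km
STA_03, STA_04, STA_05 are mutually consistent (residuals ≈ 0); STA_02 is off by 35.4 km.

STA_02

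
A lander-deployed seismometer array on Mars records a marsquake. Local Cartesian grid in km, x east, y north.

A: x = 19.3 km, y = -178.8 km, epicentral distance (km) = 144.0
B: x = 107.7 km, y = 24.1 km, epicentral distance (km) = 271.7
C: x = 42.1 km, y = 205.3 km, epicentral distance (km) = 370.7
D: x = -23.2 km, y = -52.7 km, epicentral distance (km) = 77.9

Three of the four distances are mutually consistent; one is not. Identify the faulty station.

Solve using three stations at a time. Using A, B, C (subtract circle equations pairwise → linear system) gives (x, y) ≈ (-116.1, -129.9).
Distances from that point to each station vs reported:
  A: calculated 143.9 vs reported 144.0 → residual 0.1 km
  B: calculated 271.7 vs reported 271.7 → residual 0.0 km
  C: calculated 370.7 vs reported 370.7 → residual 0.0 km
  D: calculated 120.8 vs reported 77.9 → residual 42.9 km
A, B, C are mutually consistent (residuals ≈ 0); D is off by 42.9 km.

D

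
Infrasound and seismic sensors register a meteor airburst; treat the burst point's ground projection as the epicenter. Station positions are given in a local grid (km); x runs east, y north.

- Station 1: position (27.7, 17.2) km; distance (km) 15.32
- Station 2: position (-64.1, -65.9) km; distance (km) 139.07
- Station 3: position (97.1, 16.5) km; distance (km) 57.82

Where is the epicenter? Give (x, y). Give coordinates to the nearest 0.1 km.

Circle about each station: (x − 27.7)² + (y − 17.2)² = 15.32²; (x + 64.1)² + (y + 65.9)² = 139.07²; (x − 97.1)² + (y − 16.5)² = 57.82².
Subtracting the Station 1 equation from the Station 2 and Station 3 equations removes the quadratic terms:
-183.6 x − 166.2 y = -11717.27
138.8 x − 1.4 y = 5529.08
Solving the 2×2 system: x ≈ 40.1, y ≈ 26.2 km.
Check against Station 1 (with the unrounded x, y): √((x − 27.7)²+(y − 17.2)²) = 15.32 ≈ 15.32 km. ✓

x ≈ 40.1 km, y ≈ 26.2 km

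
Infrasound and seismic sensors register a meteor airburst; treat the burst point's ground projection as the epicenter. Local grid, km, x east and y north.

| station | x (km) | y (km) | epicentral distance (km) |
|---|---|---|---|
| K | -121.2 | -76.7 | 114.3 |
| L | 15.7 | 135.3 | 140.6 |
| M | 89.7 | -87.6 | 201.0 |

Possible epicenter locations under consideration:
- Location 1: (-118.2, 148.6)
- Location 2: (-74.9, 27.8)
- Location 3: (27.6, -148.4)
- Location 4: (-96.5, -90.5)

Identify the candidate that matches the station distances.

For each candidate, compare |candidate − station| to the reported distance:
Location 1: residuals K 111.0, L 6.0, M 113.7 → max 113.7 km
Location 2: residuals K 0.0, L 0.0, M 0.0 → max 0.0 km
Location 3: residuals K 50.9, L 143.3, M 114.1 → max 143.3 km
Location 4: residuals K 86.0, L 111.5, M 14.8 → max 111.5 km
Only Location 2 has all residuals ≈ 0.

Location 2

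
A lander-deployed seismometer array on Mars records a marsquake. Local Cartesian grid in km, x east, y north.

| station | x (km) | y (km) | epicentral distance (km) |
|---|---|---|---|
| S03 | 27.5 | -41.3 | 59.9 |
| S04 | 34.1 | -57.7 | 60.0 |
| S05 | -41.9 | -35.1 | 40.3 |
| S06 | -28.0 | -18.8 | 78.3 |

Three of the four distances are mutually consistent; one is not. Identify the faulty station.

Solve using three stations at a time. Using S03, S04, S05 (subtract circle equations pairwise → linear system) gives (x, y) ≈ (-24.3, -71.3).
Distances from that point to each station vs reported:
  S03: calculated 59.9 vs reported 59.9 → residual 0.0 km
  S04: calculated 60.0 vs reported 60.0 → residual 0.0 km
  S05: calculated 40.3 vs reported 40.3 → residual 0.0 km
  S06: calculated 52.6 vs reported 78.3 → residual 25.7 km
S03, S04, S05 are mutually consistent (residuals ≈ 0); S06 is off by 25.7 km.

S06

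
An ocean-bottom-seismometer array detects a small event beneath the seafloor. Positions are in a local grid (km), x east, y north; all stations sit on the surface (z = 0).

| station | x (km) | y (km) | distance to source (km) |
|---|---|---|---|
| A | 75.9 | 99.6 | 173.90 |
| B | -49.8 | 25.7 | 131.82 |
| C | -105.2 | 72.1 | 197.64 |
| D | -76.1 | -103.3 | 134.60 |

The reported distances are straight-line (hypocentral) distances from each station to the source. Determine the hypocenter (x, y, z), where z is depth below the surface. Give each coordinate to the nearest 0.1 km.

x ≈ 31.1 km, y ≈ -55.1 km, depth ≈ 65.6 km

Each station gives a sphere (x−x_i)² + (y−y_i)² + z² = d_i² (stations at z=0).
Subtracting the A sphere from B and C: z² cancels, leaving linear equations in x and y:
-251.4 x − 147.8 y = 324.26
-362.2 x − 55.0 y = -8235.88
Solving: x ≈ 31.106, y ≈ -55.103 km (keep extra digits for the depth step; rounded: 31.1, -55.1).
Then from the A sphere: z² = 173.90² − (x − 75.9)² − (y − 99.6)² with x = 31.106, y = -55.103, so z ≈ 65.587 ≈ 65.6 km.
Check against D (with the unrounded solution): distance 134.60 ≈ 134.60 km. ✓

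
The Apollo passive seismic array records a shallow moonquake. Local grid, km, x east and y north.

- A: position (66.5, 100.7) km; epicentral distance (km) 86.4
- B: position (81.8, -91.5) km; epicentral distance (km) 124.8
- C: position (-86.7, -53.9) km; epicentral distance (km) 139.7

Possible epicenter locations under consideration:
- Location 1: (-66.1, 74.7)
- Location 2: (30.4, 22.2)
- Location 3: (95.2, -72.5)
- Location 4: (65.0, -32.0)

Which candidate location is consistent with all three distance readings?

Location 2

For each candidate, compare |candidate − station| to the reported distance:
Location 1: residuals A 48.7, B 97.7, C 9.5 → max 97.7 km
Location 2: residuals A 0.0, B 0.0, C 0.0 → max 0.0 km
Location 3: residuals A 89.2, B 101.6, C 43.1 → max 101.6 km
Location 4: residuals A 46.3, B 63.0, C 13.6 → max 63.0 km
Only Location 2 has all residuals ≈ 0.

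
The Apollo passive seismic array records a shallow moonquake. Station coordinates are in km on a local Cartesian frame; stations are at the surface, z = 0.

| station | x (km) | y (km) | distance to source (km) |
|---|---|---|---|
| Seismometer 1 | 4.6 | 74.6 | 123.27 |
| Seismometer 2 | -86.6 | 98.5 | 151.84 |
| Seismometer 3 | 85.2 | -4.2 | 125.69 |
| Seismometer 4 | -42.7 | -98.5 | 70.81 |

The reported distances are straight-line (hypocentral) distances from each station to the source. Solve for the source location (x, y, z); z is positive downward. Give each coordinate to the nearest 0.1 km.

Each station gives a sphere (x−x_i)² + (y−y_i)² + z² = d_i² (stations at z=0).
Subtracting the Seismometer 1 sphere from Seismometer 2 and Seismometer 3: z² cancels, leaving linear equations in x and y:
-182.4 x + 47.8 y = 3755.60
161.2 x − 157.6 y = 1087.88
Solving: x ≈ -30.602, y ≈ -38.203 km (keep extra digits for the depth step; rounded: -30.6, -38.2).
Then from the Seismometer 1 sphere: z² = 123.27² − (x − 4.6)² − (y − 74.6)² with x = -30.602, y = -38.203, so z ≈ 35.097 ≈ 35.1 km.

x ≈ -30.6 km, y ≈ -38.2 km, depth ≈ 35.1 km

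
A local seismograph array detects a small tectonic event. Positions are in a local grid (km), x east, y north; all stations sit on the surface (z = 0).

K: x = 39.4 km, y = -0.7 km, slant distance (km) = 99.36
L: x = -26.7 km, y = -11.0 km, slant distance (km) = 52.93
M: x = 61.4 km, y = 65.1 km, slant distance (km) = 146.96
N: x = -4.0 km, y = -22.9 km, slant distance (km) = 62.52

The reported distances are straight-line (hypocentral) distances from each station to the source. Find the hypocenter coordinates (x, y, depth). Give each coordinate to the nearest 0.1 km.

Each station gives a sphere (x−x_i)² + (y−y_i)² + z² = d_i² (stations at z=0).
Subtracting the K sphere from L and M: z² cancels, leaving linear equations in x and y:
-132.2 x − 20.6 y = 6351.86
44.0 x + 131.6 y = -5269.71
Solving: x ≈ -44.106, y ≈ -25.297 km (keep extra digits for the depth step; rounded: -44.1, -25.3).
Then from the K sphere: z² = 99.36² − (x − 39.4)² − (y + 0.7)² with x = -44.106, y = -25.297, so z ≈ 47.897 ≈ 47.9 km.

(-44.1, -25.3, 47.9)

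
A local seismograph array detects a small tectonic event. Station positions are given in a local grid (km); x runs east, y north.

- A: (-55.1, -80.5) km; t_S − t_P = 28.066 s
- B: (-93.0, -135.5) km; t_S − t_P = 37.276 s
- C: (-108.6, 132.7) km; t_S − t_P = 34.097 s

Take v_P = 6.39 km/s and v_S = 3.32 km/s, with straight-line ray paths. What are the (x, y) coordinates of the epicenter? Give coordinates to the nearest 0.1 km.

(103.8, 30.7)

Distance from S−P lag: d = Δt · v_P v_S / (v_P − v_S) = Δt · (6.39·3.32)/(6.39−3.32) ≈ 6.9104·Δt.
So d_A = 193.95, d_B = 257.59, d_C = 235.62 km.
Circle about each station: (x + 55.1)² + (y + 80.5)² = 193.95²; (x + 93.0)² + (y + 135.5)² = 257.59²; (x + 108.6)² + (y − 132.7)² = 235.62².
Subtracting pairs of circle equations eliminates x²+y² and gives linear equations (the radical axes):
-75.8 x − 110.0 y = -11243.02
-107.0 x + 426.4 y = 1986.81
Solving the 2×2 system: x ≈ 103.8, y ≈ 30.7 km.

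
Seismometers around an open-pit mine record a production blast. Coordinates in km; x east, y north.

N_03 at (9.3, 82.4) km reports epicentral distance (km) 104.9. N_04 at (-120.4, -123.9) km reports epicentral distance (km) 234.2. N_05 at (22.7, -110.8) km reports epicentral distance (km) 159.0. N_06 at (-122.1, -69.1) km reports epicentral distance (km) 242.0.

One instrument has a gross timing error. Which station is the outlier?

N_04

Solve using three stations at a time. Using N_03, N_05, N_06 (subtract circle equations pairwise → linear system) gives (x, y) ≈ (99.3, 28.5).
Distances from that point to each station vs reported:
  N_03: calculated 104.9 vs reported 104.9 → residual 0.0 km
  N_04: calculated 267.4 vs reported 234.2 → residual 33.2 km
  N_05: calculated 159.0 vs reported 159.0 → residual 0.0 km
  N_06: calculated 242.0 vs reported 242.0 → residual 0.0 km
N_03, N_05, N_06 are mutually consistent (residuals ≈ 0); N_04 is off by 33.2 km.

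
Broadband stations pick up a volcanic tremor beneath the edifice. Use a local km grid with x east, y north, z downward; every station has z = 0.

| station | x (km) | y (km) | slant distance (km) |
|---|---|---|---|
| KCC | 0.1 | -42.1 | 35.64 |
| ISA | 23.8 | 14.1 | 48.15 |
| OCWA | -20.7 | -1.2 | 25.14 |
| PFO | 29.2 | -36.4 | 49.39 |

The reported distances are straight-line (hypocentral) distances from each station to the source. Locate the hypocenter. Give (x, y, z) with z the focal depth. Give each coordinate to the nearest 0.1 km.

Each station gives a sphere (x−x_i)² + (y−y_i)² + z² = d_i² (stations at z=0).
Subtracting the KCC sphere from ISA and OCWA: z² cancels, leaving linear equations in x and y:
47.4 x + 112.4 y = -2055.38
-41.6 x + 81.8 y = -704.30
Solving: x ≈ -10.402, y ≈ -13.900 km (keep extra digits for the depth step; rounded: -10.4, -13.9).
Then from the KCC sphere: z² = 35.64² − (x − 0.1)² − (y + 42.1)² with x = -10.402, y = -13.900, so z ≈ 19.097 ≈ 19.1 km.

x ≈ -10.4 km, y ≈ -13.9 km, depth ≈ 19.1 km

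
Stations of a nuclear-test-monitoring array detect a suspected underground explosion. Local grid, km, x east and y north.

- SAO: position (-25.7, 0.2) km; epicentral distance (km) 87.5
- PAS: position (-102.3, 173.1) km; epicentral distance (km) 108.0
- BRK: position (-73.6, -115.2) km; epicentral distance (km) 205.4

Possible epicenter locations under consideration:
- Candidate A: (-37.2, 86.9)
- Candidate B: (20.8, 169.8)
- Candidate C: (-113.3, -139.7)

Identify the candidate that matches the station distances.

For each candidate, compare |candidate − station| to the reported distance:
Candidate A: residuals SAO 0.0, PAS 0.0, BRK 0.0 → max 0.0 km
Candidate B: residuals SAO 88.4, PAS 15.1, BRK 94.8 → max 94.8 km
Candidate C: residuals SAO 77.6, PAS 205.0, BRK 158.7 → max 205.0 km
Only Candidate A has all residuals ≈ 0.

Candidate A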